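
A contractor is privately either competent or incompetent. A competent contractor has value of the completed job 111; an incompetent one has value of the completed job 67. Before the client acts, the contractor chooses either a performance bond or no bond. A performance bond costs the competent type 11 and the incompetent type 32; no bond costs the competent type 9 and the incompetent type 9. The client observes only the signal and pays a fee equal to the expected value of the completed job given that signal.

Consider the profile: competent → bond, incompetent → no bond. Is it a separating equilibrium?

No

If types separate, bond earns payment 111 and no bond earns 67.
Competent: bond gives 111 − 11 = 100; no bond gives 67 − 9 = 58. No deviation. ✓
Incompetent: no bond gives 67 − 9 = 58; bond gives 111 − 32 = 79. Would deviate. ✗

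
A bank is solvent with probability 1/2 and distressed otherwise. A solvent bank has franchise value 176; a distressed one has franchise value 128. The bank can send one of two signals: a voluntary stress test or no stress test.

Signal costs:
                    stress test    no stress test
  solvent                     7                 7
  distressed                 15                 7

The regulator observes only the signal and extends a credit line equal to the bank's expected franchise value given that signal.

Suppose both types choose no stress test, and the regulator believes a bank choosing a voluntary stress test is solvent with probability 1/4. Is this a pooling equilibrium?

Yes

At the pooled signal (no stress test) the regulator holds the prior 1/2 and pays 1/2·176 + 1/2·128 = 152. Off-path (stress test) belief 1/4 gives 1/4·176 + 3/4·128 = 140.
Solvent: no stress test gives 152 − 7 = 145; stress test gives 140 − 7 = 133. Stays. ✓
Distressed: no stress test gives 152 − 7 = 145; stress test gives 140 − 15 = 125. Stays. ✓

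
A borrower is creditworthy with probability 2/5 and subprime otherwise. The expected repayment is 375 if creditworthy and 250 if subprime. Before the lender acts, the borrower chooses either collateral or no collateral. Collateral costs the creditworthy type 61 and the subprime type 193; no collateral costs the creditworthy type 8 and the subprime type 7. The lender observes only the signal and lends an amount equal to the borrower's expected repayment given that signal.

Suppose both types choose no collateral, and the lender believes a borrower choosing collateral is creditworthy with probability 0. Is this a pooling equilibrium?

At the pooled signal (no collateral) the lender holds the prior 2/5 and pays 2/5·375 + 3/5·250 = 300. Off-path (collateral) belief 0 gives 0·375 + 1·250 = 250.
Creditworthy: no collateral gives 300 − 8 = 292; collateral gives 250 − 61 = 189. Stays. ✓
Subprime: no collateral gives 300 − 7 = 293; collateral gives 250 − 193 = 57. Stays. ✓

Yes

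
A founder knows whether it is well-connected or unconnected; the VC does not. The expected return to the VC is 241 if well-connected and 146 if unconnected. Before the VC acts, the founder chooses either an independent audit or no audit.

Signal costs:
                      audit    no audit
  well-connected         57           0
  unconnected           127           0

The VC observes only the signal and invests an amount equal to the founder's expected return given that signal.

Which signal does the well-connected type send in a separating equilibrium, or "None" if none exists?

Try well-connected → audit, unconnected → no audit:
  If types separate, audit earns payment 241 and no audit earns 146.
  Well-connected: audit gives 241 − 57 = 184; no audit gives 146 − 0 = 146. No deviation. ✓
  Unconnected: no audit gives 146 − 0 = 146; audit gives 241 − 127 = 114. No deviation. ✓
Both hold — the well-connected type sends audit.

audit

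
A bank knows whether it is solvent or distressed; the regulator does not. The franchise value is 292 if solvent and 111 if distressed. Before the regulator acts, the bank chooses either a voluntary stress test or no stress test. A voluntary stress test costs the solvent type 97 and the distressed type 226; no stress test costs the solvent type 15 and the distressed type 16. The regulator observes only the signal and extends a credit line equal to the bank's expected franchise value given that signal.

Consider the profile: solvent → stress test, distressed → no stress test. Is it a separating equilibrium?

If types separate, stress test earns payment 292 and no stress test earns 111.
Solvent: stress test gives 292 − 97 = 195; no stress test gives 111 − 15 = 96. No deviation. ✓
Distressed: no stress test gives 111 − 16 = 95; stress test gives 292 − 226 = 66. No deviation. ✓
Both incentive constraints hold.

Yes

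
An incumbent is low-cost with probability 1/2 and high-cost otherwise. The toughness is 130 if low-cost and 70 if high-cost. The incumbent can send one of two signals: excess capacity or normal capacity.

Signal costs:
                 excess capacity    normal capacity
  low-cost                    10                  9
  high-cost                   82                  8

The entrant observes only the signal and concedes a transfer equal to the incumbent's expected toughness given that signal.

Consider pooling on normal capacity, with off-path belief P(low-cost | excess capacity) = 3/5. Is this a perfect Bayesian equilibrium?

No

On the equilibrium path (normal capacity) the entrant holds the prior 1/2 and pays 1/2·130 + 1/2·70 = 100. Off-path (excess capacity) belief 3/5 gives 3/5·130 + 2/5·70 = 106.
Low-cost: normal capacity gives 100 − 9 = 91; excess capacity gives 106 − 10 = 96. Deviates. ✗
High-cost: normal capacity gives 100 − 8 = 92; excess capacity gives 106 − 82 = 24. Stays. ✓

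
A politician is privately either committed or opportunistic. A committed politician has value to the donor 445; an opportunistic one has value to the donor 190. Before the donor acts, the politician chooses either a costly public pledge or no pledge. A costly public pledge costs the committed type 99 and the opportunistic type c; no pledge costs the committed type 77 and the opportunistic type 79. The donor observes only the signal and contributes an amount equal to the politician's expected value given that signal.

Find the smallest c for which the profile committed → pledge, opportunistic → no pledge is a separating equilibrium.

334

Under separation: pledge → committed (pays 445); no pledge → opportunistic (pays 190).
Committed: 445 − 99 = 346 ≥ 190 − 77 = 113. Holds regardless of c. ✓
Opportunistic: 190 − 79 ≥ 445 − c, so c ≥ 445 − 111 = 334.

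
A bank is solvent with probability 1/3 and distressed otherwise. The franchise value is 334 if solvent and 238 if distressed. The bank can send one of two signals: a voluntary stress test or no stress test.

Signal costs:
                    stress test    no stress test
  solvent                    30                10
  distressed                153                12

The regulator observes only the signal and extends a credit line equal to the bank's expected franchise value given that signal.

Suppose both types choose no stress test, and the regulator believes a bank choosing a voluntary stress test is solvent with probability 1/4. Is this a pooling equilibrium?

On the equilibrium path (no stress test) the regulator holds the prior 1/3 and pays 1/3·334 + 2/3·238 = 270. Off-path (stress test) belief 1/4 gives 1/4·334 + 3/4·238 = 262.
Solvent: no stress test gives 270 − 10 = 260; stress test gives 262 − 30 = 232. Stays. ✓
Distressed: no stress test gives 270 − 12 = 258; stress test gives 262 − 153 = 109. Stays. ✓
Beliefs are Bayes-consistent on-path and both types best-respond.

Yes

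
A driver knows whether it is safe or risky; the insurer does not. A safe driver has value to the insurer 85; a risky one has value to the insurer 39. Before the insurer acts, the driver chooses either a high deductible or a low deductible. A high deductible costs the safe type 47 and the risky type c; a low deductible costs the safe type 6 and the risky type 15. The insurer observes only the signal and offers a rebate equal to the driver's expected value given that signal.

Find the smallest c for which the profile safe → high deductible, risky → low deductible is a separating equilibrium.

Under separation: high deductible → safe (pays 85); low deductible → risky (pays 39).
Safe: 85 − 47 = 38 ≥ 39 − 6 = 33. Holds regardless of c. ✓
Risky: 39 − 15 ≥ 85 − c, so c ≥ 85 − 24 = 61.

61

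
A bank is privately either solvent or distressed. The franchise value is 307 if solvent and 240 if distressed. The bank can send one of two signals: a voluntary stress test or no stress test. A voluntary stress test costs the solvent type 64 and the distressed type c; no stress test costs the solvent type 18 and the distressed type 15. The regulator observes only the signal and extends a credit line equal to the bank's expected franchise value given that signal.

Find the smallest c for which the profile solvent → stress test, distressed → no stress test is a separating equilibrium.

82

Under separation: stress test → solvent (pays 307); no stress test → distressed (pays 240).
Solvent: 307 − 64 = 243 ≥ 240 − 18 = 222. Holds regardless of c. ✓
Distressed: 240 − 15 ≥ 307 − c, so c ≥ 307 − 225 = 82.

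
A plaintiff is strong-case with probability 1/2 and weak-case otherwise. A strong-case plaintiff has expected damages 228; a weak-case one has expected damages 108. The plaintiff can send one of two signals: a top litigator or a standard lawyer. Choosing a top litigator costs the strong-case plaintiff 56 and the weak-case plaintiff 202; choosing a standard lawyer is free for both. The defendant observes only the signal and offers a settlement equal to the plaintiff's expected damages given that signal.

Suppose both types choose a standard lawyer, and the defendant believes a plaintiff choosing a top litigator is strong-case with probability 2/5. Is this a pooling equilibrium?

Yes

On the equilibrium path (standard lawyer) the defendant holds the prior 1/2 and pays 1/2·228 + 1/2·108 = 168. Off-path (top litigator) belief 2/5 gives 2/5·228 + 3/5·108 = 156.
Strong-case: standard lawyer gives 168 − 0 = 168; top litigator gives 156 − 56 = 100. Stays. ✓
Weak-case: standard lawyer gives 168 − 0 = 168; top litigator gives 156 − 202 = -46. Stays. ✓
Beliefs are Bayes-consistent on-path and both types best-respond.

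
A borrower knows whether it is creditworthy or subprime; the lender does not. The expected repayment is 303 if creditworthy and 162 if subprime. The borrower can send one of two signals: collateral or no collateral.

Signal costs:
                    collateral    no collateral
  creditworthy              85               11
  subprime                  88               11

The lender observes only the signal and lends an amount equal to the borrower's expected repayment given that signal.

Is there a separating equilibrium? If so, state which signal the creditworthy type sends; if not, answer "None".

Try creditworthy → collateral, subprime → no collateral:
  If types separate, collateral earns payment 303 and no collateral earns 162.
  Creditworthy: collateral gives 303 − 85 = 218; no collateral gives 162 − 11 = 151. No deviation. ✓
  Subprime: no collateral gives 162 − 11 = 151; collateral gives 303 − 88 = 215. Would deviate. ✗
Try creditworthy → no collateral, subprime → collateral:
  If types separate, no collateral earns payment 303 and collateral earns 162.
  Creditworthy: no collateral gives 303 − 11 = 292; collateral gives 162 − 85 = 77. No deviation. ✓
  Subprime: collateral gives 162 − 88 = 74; no collateral gives 303 − 11 = 292. Would deviate. ✗
Neither assignment is incentive-compatible.

None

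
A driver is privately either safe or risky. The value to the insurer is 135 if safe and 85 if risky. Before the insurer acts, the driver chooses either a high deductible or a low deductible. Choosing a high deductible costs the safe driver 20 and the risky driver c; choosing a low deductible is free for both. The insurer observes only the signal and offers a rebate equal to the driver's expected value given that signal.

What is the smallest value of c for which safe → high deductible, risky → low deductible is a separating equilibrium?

Under separation: high deductible → safe (pays 135); low deductible → risky (pays 85).
Safe: 135 − 20 = 115 ≥ 85 − 0 = 85. Holds regardless of c. ✓
Risky: 85 − 0 ≥ 135 − c, so c ≥ 135 − 85 = 50.

50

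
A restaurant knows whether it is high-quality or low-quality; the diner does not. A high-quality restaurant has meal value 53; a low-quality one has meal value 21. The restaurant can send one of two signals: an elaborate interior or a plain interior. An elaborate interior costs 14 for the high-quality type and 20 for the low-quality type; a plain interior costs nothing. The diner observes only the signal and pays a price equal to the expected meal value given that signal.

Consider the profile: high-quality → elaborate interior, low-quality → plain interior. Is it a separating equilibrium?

No

If types separate, elaborate interior earns payment 53 and plain interior earns 21.
High-quality: elaborate interior gives 53 − 14 = 39; plain interior gives 21 − 0 = 21. No deviation. ✓
Low-quality: plain interior gives 21 − 0 = 21; elaborate interior gives 53 − 20 = 33. Would deviate. ✗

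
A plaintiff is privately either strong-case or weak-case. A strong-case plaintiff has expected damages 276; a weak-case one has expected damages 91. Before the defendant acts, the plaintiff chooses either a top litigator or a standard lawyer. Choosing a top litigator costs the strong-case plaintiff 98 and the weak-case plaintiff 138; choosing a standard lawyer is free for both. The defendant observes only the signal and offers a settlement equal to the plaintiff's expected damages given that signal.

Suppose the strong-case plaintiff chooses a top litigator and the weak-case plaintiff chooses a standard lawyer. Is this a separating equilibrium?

If types separate, top litigator earns payment 276 and standard lawyer earns 91.
Strong-case: top litigator gives 276 − 98 = 178; standard lawyer gives 91 − 0 = 91. No deviation. ✓
Weak-case: standard lawyer gives 91 − 0 = 91; top litigator gives 276 − 138 = 138. Would deviate. ✗

No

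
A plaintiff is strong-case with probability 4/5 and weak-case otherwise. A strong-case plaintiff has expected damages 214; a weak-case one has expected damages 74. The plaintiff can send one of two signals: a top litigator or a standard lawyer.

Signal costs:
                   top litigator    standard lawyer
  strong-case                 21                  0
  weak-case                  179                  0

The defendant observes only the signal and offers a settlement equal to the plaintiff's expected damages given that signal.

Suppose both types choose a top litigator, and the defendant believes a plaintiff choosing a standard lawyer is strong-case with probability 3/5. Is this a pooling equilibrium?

At the pooled signal (top litigator) the defendant holds the prior 4/5 and pays 4/5·214 + 1/5·74 = 186. Off-path (standard lawyer) belief 3/5 gives 3/5·214 + 2/5·74 = 158.
Strong-case: top litigator gives 186 − 21 = 165; standard lawyer gives 158 − 0 = 158. Stays. ✓
Weak-case: top litigator gives 186 − 179 = 7; standard lawyer gives 158 − 0 = 158. Deviates. ✗

No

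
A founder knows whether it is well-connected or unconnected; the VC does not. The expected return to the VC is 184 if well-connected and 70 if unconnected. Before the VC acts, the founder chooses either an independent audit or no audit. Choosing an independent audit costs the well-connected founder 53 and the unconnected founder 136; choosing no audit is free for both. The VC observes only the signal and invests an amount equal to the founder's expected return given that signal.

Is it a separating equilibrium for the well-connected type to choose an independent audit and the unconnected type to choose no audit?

Yes

If types separate, audit earns payment 184 and no audit earns 70.
Well-connected: audit gives 184 − 53 = 131; no audit gives 70 − 0 = 70. No deviation. ✓
Unconnected: no audit gives 70 − 0 = 70; audit gives 184 − 136 = 48. No deviation. ✓
Neither type gains from mimicking the other.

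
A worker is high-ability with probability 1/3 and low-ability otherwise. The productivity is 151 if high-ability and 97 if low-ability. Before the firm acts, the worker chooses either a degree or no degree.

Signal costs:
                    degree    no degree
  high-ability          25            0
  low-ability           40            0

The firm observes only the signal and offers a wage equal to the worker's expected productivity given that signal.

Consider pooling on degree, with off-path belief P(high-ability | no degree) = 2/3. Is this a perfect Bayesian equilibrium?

On the equilibrium path (degree) the firm holds the prior 1/3 and pays 1/3·151 + 2/3·97 = 115. Off-path (no degree) belief 2/3 gives 2/3·151 + 1/3·97 = 133.
High-ability: degree gives 115 − 25 = 90; no degree gives 133 − 0 = 133. Deviates. ✗
Low-ability: degree gives 115 − 40 = 75; no degree gives 133 − 0 = 133. Deviates. ✗

No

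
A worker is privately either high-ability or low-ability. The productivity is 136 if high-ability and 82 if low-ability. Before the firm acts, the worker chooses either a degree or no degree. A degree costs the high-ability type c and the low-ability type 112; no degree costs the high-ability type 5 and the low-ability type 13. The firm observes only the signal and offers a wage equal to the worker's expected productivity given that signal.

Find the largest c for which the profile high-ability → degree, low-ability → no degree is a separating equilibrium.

59

Under separation: degree → high-ability (pays 136); no degree → low-ability (pays 82).
Low-ability: 82 − 13 = 69 ≥ 136 − 112 = 24. Holds regardless of c. ✓
High-ability: 136 − c ≥ 82 − 5, so c ≤ 136 − 77 = 59.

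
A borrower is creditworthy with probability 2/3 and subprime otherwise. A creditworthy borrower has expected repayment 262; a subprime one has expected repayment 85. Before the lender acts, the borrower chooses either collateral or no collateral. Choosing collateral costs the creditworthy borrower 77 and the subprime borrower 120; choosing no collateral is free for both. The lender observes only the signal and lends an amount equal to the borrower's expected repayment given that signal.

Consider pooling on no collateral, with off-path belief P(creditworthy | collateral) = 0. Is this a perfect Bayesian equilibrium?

Yes

At the pooled signal (no collateral) the lender holds the prior 2/3 and pays 2/3·262 + 1/3·85 = 203. Off-path (collateral) belief 0 gives 0·262 + 1·85 = 85.
Creditworthy: no collateral gives 203 − 0 = 203; collateral gives 85 − 77 = 8. Stays. ✓
Subprime: no collateral gives 203 − 0 = 203; collateral gives 85 − 120 = -35. Stays. ✓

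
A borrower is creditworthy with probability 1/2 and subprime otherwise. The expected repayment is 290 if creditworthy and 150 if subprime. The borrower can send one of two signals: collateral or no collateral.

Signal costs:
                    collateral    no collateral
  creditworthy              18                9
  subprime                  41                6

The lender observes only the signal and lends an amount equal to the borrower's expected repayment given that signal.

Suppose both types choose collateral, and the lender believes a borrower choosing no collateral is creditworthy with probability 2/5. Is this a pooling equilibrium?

On the equilibrium path (collateral) the lender holds the prior 1/2 and pays 1/2·290 + 1/2·150 = 220. Off-path (no collateral) belief 2/5 gives 2/5·290 + 3/5·150 = 206.
Creditworthy: collateral gives 220 − 18 = 202; no collateral gives 206 − 9 = 197. Stays. ✓
Subprime: collateral gives 220 − 41 = 179; no collateral gives 206 − 6 = 200. Deviates. ✗

No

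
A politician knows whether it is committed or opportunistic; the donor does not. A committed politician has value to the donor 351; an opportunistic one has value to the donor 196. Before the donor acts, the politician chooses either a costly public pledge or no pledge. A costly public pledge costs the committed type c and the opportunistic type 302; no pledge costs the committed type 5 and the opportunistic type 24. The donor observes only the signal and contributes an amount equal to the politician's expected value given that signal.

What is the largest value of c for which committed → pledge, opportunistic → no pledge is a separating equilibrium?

160

Under separation: pledge → committed (pays 351); no pledge → opportunistic (pays 196).
Opportunistic: 196 − 24 = 172 ≥ 351 − 302 = 49. Holds regardless of c. ✓
Committed: 351 − c ≥ 196 − 5, so c ≤ 351 − 191 = 160.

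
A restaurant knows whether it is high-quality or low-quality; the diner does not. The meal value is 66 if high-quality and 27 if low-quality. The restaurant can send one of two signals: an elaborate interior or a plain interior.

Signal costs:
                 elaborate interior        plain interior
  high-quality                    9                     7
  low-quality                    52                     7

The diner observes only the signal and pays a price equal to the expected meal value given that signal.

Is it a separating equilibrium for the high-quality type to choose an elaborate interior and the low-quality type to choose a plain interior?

Yes

Under separation the diner infers type exactly: elaborate interior → high-quality (pays 66), plain interior → low-quality (pays 27).
High-quality: elaborate interior gives 66 − 9 = 57; plain interior gives 27 − 7 = 20. No deviation. ✓
Low-quality: plain interior gives 27 − 7 = 20; elaborate interior gives 66 − 52 = 14. No deviation. ✓
Both incentive constraints hold.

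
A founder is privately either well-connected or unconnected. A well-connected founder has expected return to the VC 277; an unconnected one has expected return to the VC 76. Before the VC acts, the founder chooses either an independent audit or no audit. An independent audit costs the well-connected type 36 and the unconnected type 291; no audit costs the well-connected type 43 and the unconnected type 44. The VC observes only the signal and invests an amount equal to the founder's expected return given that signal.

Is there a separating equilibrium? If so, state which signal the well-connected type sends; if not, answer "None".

audit

Try well-connected → audit, unconnected → no audit:
  If types separate, audit earns payment 277 and no audit earns 76.
  Well-connected: audit gives 277 − 36 = 241; no audit gives 76 − 43 = 33. No deviation. ✓
  Unconnected: no audit gives 76 − 44 = 32; audit gives 277 − 291 = -14. No deviation. ✓
Both hold — the well-connected type sends audit.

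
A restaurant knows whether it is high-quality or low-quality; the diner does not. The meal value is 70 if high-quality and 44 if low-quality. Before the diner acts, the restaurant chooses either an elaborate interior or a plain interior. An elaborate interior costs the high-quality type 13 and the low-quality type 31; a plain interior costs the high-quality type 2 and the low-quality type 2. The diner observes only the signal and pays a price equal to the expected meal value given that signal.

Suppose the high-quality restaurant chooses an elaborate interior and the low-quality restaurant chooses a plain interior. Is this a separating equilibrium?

Yes

If types separate, elaborate interior earns payment 70 and plain interior earns 44.
High-quality: elaborate interior gives 70 − 13 = 57; plain interior gives 44 − 2 = 42. No deviation. ✓
Low-quality: plain interior gives 44 − 2 = 42; elaborate interior gives 70 − 31 = 39. No deviation. ✓
Both incentive constraints hold.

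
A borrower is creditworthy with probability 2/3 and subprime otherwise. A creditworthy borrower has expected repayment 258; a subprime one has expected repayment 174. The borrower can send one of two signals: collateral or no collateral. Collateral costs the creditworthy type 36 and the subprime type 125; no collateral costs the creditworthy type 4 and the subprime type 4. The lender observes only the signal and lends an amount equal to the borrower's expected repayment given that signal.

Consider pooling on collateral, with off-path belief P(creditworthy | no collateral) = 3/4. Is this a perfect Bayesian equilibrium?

No

On the equilibrium path (collateral) the lender holds the prior 2/3 and pays 2/3·258 + 1/3·174 = 230. Off-path (no collateral) belief 3/4 gives 3/4·258 + 1/4·174 = 237.
Creditworthy: collateral gives 230 − 36 = 194; no collateral gives 237 − 4 = 233. Deviates. ✗
Subprime: collateral gives 230 − 125 = 105; no collateral gives 237 − 4 = 233. Deviates. ✗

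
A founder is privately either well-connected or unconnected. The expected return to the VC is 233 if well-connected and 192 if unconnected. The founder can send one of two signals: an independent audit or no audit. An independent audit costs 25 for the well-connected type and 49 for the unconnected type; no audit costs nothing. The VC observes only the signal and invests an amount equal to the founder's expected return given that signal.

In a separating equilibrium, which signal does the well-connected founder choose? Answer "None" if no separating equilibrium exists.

audit

Try well-connected → audit, unconnected → no audit:
  Under separation the VC infers type exactly: audit → well-connected (pays 233), no audit → unconnected (pays 192).
  Well-connected: audit gives 233 − 25 = 208; no audit gives 192 − 0 = 192. No deviation. ✓
  Unconnected: no audit gives 192 − 0 = 192; audit gives 233 − 49 = 184. No deviation. ✓
Both hold — the well-connected type sends audit.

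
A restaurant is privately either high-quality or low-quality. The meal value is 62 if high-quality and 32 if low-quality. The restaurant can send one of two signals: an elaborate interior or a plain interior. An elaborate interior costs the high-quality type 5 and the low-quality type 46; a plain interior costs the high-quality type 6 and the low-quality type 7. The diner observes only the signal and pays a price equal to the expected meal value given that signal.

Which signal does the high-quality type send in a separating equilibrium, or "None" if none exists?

Try high-quality → elaborate interior, low-quality → plain interior:
  Under separation the diner infers type exactly: elaborate interior → high-quality (pays 62), plain interior → low-quality (pays 32).
  High-quality: elaborate interior gives 62 − 5 = 57; plain interior gives 32 − 6 = 26. No deviation. ✓
  Low-quality: plain interior gives 32 − 7 = 25; elaborate interior gives 62 − 46 = 16. No deviation. ✓
Both hold — the high-quality type sends elaborate interior.

elaborate interior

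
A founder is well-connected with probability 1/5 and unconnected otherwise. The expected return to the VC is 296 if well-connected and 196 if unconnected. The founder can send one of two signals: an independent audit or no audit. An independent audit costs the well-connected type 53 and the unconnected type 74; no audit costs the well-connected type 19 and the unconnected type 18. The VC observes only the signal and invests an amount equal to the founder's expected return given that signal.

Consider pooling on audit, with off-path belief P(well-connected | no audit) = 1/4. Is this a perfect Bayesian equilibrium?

On the equilibrium path (audit) the VC holds the prior 1/5 and pays 1/5·296 + 4/5·196 = 216. Off-path (no audit) belief 1/4 gives 1/4·296 + 3/4·196 = 221.
Well-connected: audit gives 216 − 53 = 163; no audit gives 221 − 19 = 202. Deviates. ✗
Unconnected: audit gives 216 − 74 = 142; no audit gives 221 − 18 = 203. Deviates. ✗

No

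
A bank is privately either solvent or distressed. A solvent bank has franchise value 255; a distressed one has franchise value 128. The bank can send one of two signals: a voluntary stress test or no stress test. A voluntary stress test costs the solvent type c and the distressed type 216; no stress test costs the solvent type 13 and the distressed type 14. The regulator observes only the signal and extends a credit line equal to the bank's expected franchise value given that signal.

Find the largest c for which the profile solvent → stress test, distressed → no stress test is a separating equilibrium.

140

Under separation: stress test → solvent (pays 255); no stress test → distressed (pays 128).
Distressed: 128 − 14 = 114 ≥ 255 − 216 = 39. Holds regardless of c. ✓
Solvent: 255 − c ≥ 128 − 13, so c ≤ 255 − 115 = 140.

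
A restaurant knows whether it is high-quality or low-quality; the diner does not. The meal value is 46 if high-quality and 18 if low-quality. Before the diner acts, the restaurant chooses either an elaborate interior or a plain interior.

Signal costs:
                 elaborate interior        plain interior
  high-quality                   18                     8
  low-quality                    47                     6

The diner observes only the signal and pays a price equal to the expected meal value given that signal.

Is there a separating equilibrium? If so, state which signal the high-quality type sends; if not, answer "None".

elaborate interior

Try high-quality → elaborate interior, low-quality → plain interior:
  If types separate, elaborate interior earns payment 46 and plain interior earns 18.
  High-quality: elaborate interior gives 46 − 18 = 28; plain interior gives 18 − 8 = 10. No deviation. ✓
  Low-quality: plain interior gives 18 − 6 = 12; elaborate interior gives 46 − 47 = -1. No deviation. ✓
Both hold — the high-quality type sends elaborate interior.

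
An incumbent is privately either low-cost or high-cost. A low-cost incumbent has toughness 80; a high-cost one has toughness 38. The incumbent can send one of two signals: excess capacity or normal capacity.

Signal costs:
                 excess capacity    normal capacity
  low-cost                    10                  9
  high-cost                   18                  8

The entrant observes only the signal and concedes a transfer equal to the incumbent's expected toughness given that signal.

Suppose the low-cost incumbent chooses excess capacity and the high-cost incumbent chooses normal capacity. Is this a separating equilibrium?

No

If types separate, excess capacity earns payment 80 and normal capacity earns 38.
Low-cost: excess capacity gives 80 − 10 = 70; normal capacity gives 38 − 9 = 29. No deviation. ✓
High-cost: normal capacity gives 38 − 8 = 30; excess capacity gives 80 − 18 = 62. Would deviate. ✗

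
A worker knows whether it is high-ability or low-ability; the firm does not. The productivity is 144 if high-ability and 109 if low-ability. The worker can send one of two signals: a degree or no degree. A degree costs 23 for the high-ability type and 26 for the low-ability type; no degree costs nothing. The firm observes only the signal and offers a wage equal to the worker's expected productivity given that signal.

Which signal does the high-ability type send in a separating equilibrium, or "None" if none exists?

None

Try high-ability → degree, low-ability → no degree:
  Under separation the firm infers type exactly: degree → high-ability (pays 144), no degree → low-ability (pays 109).
  High-ability: degree gives 144 − 23 = 121; no degree gives 109 − 0 = 109. No deviation. ✓
  Low-ability: no degree gives 109 − 0 = 109; degree gives 144 − 26 = 118. Would deviate. ✗
Try high-ability → no degree, low-ability → degree:
  Under separation the firm infers type exactly: no degree → high-ability (pays 144), degree → low-ability (pays 109).
  High-ability: no degree gives 144 − 0 = 144; degree gives 109 − 23 = 86. No deviation. ✓
  Low-ability: degree gives 109 − 26 = 83; no degree gives 144 − 0 = 144. Would deviate. ✗
Neither assignment is incentive-compatible.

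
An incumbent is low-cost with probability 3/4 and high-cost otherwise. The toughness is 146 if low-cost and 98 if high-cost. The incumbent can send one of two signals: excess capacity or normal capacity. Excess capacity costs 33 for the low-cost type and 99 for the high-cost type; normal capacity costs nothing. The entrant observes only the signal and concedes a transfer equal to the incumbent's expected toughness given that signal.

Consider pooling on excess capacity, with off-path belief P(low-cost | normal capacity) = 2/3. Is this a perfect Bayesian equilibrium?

At the pooled signal (excess capacity) the entrant holds the prior 3/4 and pays 3/4·146 + 1/4·98 = 134. Off-path (normal capacity) belief 2/3 gives 2/3·146 + 1/3·98 = 130.
Low-cost: excess capacity gives 134 − 33 = 101; normal capacity gives 130 − 0 = 130. Deviates. ✗
High-cost: excess capacity gives 134 − 99 = 35; normal capacity gives 130 − 0 = 130. Deviates. ✗

No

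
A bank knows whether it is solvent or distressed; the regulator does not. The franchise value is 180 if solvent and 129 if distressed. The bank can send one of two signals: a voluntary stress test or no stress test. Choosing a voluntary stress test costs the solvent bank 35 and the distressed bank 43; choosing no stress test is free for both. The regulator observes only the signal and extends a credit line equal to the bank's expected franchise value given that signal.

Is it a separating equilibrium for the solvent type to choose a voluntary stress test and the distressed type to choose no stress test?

No

Under separation the regulator infers type exactly: stress test → solvent (pays 180), no stress test → distressed (pays 129).
Solvent: stress test gives 180 − 35 = 145; no stress test gives 129 − 0 = 129. No deviation. ✓
Distressed: no stress test gives 129 − 0 = 129; stress test gives 180 − 43 = 137. Would deviate. ✗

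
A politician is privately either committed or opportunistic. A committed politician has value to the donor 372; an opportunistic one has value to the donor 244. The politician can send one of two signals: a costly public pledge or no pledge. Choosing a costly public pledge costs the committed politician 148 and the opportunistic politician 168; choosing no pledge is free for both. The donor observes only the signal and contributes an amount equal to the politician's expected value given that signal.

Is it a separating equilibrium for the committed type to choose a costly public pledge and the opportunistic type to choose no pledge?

If types separate, pledge earns payment 372 and no pledge earns 244.
Committed: pledge gives 372 − 148 = 224; no pledge gives 244 − 0 = 244. Would deviate. ✗
Opportunistic: no pledge gives 244 − 0 = 244; pledge gives 372 − 168 = 204. No deviation. ✓

No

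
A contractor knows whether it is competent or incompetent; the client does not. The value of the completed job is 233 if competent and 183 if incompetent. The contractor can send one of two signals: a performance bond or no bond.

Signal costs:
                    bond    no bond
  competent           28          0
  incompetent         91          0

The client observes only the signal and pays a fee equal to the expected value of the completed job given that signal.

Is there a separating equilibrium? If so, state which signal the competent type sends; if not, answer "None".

bond

Try competent → bond, incompetent → no bond:
  Under separation the client infers type exactly: bond → competent (pays 233), no bond → incompetent (pays 183).
  Competent: bond gives 233 − 28 = 205; no bond gives 183 − 0 = 183. No deviation. ✓
  Incompetent: no bond gives 183 − 0 = 183; bond gives 233 − 91 = 142. No deviation. ✓
Both hold — the competent type sends bond.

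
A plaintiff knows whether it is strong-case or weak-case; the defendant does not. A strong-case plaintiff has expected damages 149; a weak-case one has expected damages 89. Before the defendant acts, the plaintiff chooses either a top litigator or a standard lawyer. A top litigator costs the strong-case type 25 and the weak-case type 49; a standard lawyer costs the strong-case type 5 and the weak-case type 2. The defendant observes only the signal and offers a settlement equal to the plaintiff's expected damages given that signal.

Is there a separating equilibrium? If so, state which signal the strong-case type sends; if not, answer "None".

Try strong-case → top litigator, weak-case → standard lawyer:
  If types separate, top litigator earns payment 149 and standard lawyer earns 89.
  Strong-case: top litigator gives 149 − 25 = 124; standard lawyer gives 89 − 5 = 84. No deviation. ✓
  Weak-case: standard lawyer gives 89 − 2 = 87; top litigator gives 149 − 49 = 100. Would deviate. ✗
Try strong-case → standard lawyer, weak-case → top litigator:
  If types separate, standard lawyer earns payment 149 and top litigator earns 89.
  Strong-case: standard lawyer gives 149 − 5 = 144; top litigator gives 89 − 25 = 64. No deviation. ✓
  Weak-case: top litigator gives 89 − 49 = 40; standard lawyer gives 149 − 2 = 147. Would deviate. ✗
Neither assignment is incentive-compatible.

None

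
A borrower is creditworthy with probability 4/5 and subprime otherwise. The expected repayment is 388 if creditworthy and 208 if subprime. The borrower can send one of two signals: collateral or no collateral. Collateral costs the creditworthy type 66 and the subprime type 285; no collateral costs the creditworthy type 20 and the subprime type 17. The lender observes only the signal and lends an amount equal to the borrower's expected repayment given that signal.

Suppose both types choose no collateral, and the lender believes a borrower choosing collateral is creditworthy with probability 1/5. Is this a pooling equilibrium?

Yes

At the pooled signal (no collateral) the lender holds the prior 4/5 and pays 4/5·388 + 1/5·208 = 352. Off-path (collateral) belief 1/5 gives 1/5·388 + 4/5·208 = 244.
Creditworthy: no collateral gives 352 − 20 = 332; collateral gives 244 − 66 = 178. Stays. ✓
Subprime: no collateral gives 352 − 17 = 335; collateral gives 244 − 285 = -41. Stays. ✓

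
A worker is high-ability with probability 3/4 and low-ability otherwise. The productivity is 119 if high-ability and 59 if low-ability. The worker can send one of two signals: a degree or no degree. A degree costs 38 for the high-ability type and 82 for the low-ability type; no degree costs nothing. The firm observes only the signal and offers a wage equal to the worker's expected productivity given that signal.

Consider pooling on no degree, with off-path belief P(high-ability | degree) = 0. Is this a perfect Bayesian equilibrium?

On the equilibrium path (no degree) the firm holds the prior 3/4 and pays 3/4·119 + 1/4·59 = 104. Off-path (degree) belief 0 gives 0·119 + 1·59 = 59.
High-ability: no degree gives 104 − 0 = 104; degree gives 59 − 38 = 21. Stays. ✓
Low-ability: no degree gives 104 − 0 = 104; degree gives 59 − 82 = -23. Stays. ✓
Beliefs are Bayes-consistent on-path and both types best-respond.

Yes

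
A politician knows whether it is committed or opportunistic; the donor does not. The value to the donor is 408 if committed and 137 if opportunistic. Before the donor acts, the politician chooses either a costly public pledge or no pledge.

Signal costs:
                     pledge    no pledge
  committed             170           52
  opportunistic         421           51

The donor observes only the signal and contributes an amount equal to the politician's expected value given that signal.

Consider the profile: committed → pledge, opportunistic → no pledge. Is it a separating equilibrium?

Under separation the donor infers type exactly: pledge → committed (pays 408), no pledge → opportunistic (pays 137).
Committed: pledge gives 408 − 170 = 238; no pledge gives 137 − 52 = 85. No deviation. ✓
Opportunistic: no pledge gives 137 − 51 = 86; pledge gives 408 − 421 = -13. No deviation. ✓
Both incentive constraints hold.

Yes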